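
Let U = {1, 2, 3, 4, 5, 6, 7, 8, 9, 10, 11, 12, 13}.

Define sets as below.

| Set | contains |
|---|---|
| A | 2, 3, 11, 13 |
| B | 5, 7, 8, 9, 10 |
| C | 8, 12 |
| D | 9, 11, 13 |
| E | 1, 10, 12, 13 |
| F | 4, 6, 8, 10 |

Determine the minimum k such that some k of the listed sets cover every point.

4

A, B, E, and F cover everything between them: the union {1, 2, 3, 4, 5, 6, 7, 8, 9, 10, 11, 12, 13} is all of U.
Only E contains 1, so E is forced; the remaining 9 points need at least 3 more sets (each remaining set adds at most 4) — so at least 4 sets are needed, and 4 is optimal.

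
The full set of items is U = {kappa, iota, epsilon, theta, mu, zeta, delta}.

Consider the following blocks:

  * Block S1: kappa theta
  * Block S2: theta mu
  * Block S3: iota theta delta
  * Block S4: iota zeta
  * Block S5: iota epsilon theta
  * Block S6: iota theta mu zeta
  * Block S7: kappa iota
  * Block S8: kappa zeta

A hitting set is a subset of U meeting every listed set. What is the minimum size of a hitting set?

3

Take H = {iota, theta, zeta}. Each listed block contains at least one of these, so H is a hitting set of size 3.
No choice of 2 items meets every block, so 3 is the minimum.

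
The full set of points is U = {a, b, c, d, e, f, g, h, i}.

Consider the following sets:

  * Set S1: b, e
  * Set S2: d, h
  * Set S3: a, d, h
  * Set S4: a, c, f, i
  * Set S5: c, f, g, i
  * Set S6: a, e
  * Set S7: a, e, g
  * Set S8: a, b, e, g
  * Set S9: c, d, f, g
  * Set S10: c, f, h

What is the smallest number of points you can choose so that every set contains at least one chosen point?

3

Take T = {e, f, h}. Each listed set contains at least one of these, so T is a hitting set of size 3.
The sets S1, S2, S5 are pairwise disjoint, so any hitting set needs a separate point for each — at least 3. Hence 3 is optimal.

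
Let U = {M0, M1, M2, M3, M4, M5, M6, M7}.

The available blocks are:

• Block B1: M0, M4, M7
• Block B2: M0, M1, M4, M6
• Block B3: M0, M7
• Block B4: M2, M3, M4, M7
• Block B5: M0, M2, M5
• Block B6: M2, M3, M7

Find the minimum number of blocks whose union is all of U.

B2 and B4 and B5 together: B2 ∪ B4 ∪ B5 = {M0, M1, M2, M3, M4, M5, M6, M7} — every item is covered.
Only B2 contains M1, so B2 is forced; the remaining 4 items need at least 2 more blocks (each remaining block adds at most 3) — so at least 3 blocks are needed, and 3 is optimal.

3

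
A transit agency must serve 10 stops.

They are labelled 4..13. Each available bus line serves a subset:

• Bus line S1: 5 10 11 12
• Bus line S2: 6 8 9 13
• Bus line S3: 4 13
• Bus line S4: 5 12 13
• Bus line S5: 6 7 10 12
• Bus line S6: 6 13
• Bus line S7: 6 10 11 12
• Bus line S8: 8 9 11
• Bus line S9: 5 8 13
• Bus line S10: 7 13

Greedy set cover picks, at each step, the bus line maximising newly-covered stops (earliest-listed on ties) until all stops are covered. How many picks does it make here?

4

Greedy: pick S1 (covers 4 new) → pick S2 (covers 4 new) → pick S3 (covers 1 new) → pick S5 (covers 1 new). Total picks: 4.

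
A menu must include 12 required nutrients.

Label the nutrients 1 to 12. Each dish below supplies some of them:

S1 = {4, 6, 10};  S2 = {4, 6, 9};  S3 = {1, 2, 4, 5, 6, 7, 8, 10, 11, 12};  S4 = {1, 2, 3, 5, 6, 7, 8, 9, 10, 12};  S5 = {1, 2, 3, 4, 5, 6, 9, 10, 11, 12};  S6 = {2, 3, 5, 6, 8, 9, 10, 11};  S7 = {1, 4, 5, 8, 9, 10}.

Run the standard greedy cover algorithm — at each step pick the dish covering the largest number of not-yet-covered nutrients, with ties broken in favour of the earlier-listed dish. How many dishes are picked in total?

Greedy: pick S3 (covers 10 new) → pick S4 (covers 2 new). Total picks: 2.

2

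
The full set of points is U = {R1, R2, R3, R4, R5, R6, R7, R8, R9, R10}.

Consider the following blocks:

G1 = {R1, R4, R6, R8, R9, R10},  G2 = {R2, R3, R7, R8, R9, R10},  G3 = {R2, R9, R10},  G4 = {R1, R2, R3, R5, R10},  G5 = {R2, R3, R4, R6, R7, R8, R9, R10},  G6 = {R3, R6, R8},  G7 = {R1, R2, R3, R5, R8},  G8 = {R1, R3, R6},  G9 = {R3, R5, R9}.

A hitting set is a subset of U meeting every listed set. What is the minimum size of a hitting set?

H = {R3, R9} meets every block (each contains at least one member of H), and |H| = 2.
The blocks G3, G8 are pairwise disjoint, so any hitting set needs a separate point for each — at least 2. Hence 2 is optimal.

2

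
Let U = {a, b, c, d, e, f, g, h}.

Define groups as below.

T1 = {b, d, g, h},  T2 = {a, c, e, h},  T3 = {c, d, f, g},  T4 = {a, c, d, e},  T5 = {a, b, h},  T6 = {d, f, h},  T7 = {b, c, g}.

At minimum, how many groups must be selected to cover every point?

T2, T3, and T7 cover everything between them: the union {a, b, c, d, e, f, g, h} is all of U.
No 2 of the 7 groups cover everything (all 21 combinations miss at least one point), so 3 is optimal.

3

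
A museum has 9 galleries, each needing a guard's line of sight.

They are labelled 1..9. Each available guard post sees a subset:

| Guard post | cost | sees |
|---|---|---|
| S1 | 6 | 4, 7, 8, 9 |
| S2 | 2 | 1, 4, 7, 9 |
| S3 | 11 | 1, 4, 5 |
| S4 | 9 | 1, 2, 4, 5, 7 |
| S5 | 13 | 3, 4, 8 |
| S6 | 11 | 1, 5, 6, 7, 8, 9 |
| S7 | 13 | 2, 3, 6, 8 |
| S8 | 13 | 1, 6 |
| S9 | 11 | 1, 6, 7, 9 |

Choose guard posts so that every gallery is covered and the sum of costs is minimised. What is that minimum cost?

S2, S4, S7 together cover every gallery (S2 ∪ S4 ∪ S7 = {1, 2, 3, 4, 5, 6, 7, 8, 9}); total cost 2 + 9 + 13 = 24.
No covering selection has total cost below 24.

24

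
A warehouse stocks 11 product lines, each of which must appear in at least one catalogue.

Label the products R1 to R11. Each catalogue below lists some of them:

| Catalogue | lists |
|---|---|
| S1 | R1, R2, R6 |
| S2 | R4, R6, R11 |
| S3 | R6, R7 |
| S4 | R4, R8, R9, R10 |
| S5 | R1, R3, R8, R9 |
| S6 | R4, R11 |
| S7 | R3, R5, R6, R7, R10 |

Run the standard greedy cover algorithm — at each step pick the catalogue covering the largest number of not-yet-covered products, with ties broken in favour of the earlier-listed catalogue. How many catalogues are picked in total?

4

Greedy: pick S7 (covers 5 new) → pick S4 (covers 3 new) → pick S1 (covers 2 new) → pick S2 (covers 1 new). Total picks: 4.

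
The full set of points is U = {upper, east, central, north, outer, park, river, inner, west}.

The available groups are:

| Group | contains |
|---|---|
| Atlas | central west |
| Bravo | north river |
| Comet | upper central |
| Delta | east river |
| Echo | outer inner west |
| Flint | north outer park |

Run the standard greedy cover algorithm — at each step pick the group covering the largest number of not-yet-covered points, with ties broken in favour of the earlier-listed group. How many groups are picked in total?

5

Greedy: pick Echo (covers 3 new) → pick Bravo (covers 2 new) → pick Comet (covers 2 new) → pick Delta (covers 1 new) → pick Flint (covers 1 new). Total picks: 5.
(The true minimum cover uses only 4 groups, so greedy is not optimal here.)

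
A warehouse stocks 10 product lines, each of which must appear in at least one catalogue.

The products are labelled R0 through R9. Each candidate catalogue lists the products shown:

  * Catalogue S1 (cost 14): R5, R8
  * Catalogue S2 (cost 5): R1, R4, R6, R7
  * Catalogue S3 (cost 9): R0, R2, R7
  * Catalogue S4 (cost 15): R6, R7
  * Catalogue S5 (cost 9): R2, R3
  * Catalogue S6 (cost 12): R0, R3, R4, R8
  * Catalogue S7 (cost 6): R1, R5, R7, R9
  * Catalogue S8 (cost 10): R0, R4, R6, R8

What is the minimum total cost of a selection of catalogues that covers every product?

S5, S7, S8 together cover every product (S5 ∪ S7 ∪ S8 = {R0, R1, R2, R3, R4, R5, R6, R7, R8, R9}); total cost 9 + 6 + 10 = 25.
The greedy pick S2, S7, S6, S3 costs 32; no covering selection beats 25.

25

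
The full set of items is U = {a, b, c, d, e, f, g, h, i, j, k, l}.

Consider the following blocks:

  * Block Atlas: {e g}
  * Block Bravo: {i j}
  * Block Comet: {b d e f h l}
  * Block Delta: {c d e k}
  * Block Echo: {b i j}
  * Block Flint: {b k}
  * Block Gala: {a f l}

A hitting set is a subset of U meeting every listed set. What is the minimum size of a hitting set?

Take T = {e, i, k, l}. Each listed block contains at least one of these, so T is a hitting set of size 4.
The blocks Atlas, Bravo, Flint, Gala are pairwise disjoint, so any hitting set needs a separate item for each — at least 4. Hence 4 is optimal.

4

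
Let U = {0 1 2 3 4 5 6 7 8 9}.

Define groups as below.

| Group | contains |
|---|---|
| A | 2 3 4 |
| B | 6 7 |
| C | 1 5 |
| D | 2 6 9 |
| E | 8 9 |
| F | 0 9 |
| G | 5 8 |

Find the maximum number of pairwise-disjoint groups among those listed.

4

A, B, C, E are pairwise disjoint (A={2,3,4}; B={6,7}; C={1,5}; E={8,9}).
Every remaining group overlaps one of these, and no 5 of the listed groups are pairwise disjoint, so 4 is the maximum.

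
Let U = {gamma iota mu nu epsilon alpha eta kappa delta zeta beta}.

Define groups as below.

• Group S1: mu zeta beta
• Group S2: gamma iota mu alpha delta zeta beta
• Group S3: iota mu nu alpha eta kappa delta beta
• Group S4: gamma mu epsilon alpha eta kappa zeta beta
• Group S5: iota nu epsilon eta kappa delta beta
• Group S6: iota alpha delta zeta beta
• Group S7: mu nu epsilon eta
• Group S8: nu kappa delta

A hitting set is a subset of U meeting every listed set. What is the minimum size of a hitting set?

Take H = {nu, zeta}. Each listed group contains at least one of these, so H is a hitting set of size 2.
The groups S1, S8 are pairwise disjoint, so any hitting set needs a separate item for each — at least 2. Hence 2 is optimal.

2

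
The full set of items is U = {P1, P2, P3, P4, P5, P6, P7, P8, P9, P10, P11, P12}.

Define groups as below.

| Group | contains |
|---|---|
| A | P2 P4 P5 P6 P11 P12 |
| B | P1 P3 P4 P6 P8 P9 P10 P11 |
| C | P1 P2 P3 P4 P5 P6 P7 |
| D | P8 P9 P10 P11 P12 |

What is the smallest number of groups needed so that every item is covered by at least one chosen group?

Take {C, D}. Their union is {P1, P2, P3, P4, P5, P6, P7, P8, P9, P10, P11, P12}, which is all 12 items.
No single group has all 12 items (the largest, B, has 8), so 2 is optimal.

2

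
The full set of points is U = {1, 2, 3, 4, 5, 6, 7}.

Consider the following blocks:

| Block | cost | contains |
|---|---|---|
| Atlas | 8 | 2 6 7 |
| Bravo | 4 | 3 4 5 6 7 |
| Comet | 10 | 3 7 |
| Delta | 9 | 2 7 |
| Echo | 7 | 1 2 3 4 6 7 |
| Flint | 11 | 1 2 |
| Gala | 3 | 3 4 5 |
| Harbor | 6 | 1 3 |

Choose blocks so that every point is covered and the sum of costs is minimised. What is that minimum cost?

Echo, Gala together cover every point (Echo ∪ Gala = {1, 2, 3, 4, 5, 6, 7}); total cost 7 + 3 = 10.
The greedy pick Bravo, Echo costs 11; no covering selection beats 10.

10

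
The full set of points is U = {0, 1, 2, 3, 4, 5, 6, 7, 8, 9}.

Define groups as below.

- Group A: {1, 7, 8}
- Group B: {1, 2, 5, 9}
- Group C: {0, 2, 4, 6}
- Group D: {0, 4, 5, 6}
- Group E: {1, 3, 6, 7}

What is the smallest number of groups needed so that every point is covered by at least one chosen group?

4

Take {A, B, D, E}. Their union is {0, 1, 2, 3, 4, 5, 6, 7, 8, 9}, which is all 10 points.
No 3 of the 5 groups cover everything (all 10 combinations miss at least one point), so 4 is optimal.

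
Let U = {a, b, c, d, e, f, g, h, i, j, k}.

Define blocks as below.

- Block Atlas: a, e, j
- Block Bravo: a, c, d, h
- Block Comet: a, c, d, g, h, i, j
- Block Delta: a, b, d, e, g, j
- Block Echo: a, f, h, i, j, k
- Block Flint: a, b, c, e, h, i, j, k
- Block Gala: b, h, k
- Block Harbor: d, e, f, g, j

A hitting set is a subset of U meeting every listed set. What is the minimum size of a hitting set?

2

Take T = {h, j}. Each listed block contains at least one of these, so T is a hitting set of size 2.
The blocks Gala, Harbor are pairwise disjoint, so any hitting set needs a separate point for each — at least 2. Hence 2 is optimal.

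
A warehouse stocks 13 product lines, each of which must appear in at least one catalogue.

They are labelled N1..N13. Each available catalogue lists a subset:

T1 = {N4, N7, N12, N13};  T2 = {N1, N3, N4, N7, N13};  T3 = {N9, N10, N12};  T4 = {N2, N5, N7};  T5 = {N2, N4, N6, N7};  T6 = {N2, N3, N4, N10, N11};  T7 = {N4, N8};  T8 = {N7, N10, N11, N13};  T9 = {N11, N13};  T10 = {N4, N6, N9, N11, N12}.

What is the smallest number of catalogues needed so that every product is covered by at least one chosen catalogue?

5

T2 and T4 and T7 and T8 and T10 together: T2 ∪ T4 ∪ T7 ∪ T8 ∪ T10 = {N1, N2, N3, N4, N5, N6, N7, N8, N9, N10, N11, N12, N13} — every product is covered.
No 4 of the 10 catalogues cover everything (all 210 combinations miss at least one product), so 5 is optimal.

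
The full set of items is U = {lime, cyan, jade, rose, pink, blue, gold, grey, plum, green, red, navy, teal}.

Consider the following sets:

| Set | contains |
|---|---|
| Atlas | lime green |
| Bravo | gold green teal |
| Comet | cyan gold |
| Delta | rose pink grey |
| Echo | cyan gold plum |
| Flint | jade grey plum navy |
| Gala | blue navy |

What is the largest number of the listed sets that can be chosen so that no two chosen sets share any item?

Atlas, Delta, Echo, Gala are pairwise disjoint (Atlas={lime,green}; Delta={rose,pink,grey}; Echo={cyan,gold,plum}; Gala={blue,navy}).
Every remaining set overlaps one of these, and no 5 of the listed sets are pairwise disjoint, so 4 is the maximum.

4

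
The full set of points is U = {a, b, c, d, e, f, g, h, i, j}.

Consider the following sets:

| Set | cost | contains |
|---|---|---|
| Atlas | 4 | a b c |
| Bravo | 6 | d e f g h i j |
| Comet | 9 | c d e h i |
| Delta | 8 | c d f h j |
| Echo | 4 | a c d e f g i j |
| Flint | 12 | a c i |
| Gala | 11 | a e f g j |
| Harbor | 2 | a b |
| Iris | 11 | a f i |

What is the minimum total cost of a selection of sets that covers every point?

10

Atlas, Bravo together cover every point (Atlas ∪ Bravo = {a, b, c, d, e, f, g, h, i, j}); total cost 4 + 6 = 10.
The greedy pick Echo, Harbor, Bravo costs 12; no covering selection beats 10.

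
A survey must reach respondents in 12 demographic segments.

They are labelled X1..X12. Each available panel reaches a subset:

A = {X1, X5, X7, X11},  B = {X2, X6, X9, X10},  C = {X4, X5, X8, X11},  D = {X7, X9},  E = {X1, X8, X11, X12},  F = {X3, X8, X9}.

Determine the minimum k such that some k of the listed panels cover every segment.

5

Take {A, B, C, E, F}. Their union is {X1, X2, X3, X4, X5, X6, X7, X8, X9, X10, X11, X12}, which is all 12 segments.
No 4 of the 6 panels cover everything (all 15 combinations miss at least one segment), so 5 is optimal.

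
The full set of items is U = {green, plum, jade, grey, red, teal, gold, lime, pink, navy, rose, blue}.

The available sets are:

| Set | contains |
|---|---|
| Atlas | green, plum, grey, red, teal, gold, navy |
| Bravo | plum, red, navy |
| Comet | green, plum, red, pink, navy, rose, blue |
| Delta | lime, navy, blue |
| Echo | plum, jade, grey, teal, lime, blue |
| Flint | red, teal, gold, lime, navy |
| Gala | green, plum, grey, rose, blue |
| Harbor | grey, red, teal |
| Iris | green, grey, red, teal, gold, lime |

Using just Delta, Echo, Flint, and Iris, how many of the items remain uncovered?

Union of Delta, Echo, Flint, Iris = {green, plum, jade, grey, red, teal, gold, lime, navy, blue}.
Not covered: pink, rose — 2 items.

2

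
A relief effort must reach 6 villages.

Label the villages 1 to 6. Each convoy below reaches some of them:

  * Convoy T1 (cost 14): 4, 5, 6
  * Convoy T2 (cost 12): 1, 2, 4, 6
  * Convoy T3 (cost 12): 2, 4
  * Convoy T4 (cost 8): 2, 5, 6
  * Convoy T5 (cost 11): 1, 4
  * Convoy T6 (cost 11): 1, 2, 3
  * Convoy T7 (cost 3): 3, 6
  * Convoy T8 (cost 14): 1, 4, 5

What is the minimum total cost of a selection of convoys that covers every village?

22

T4, T5, T7 together cover every village (T4 ∪ T5 ∪ T7 = {1, 2, 3, 4, 5, 6}); total cost 8 + 11 + 3 = 22.
The greedy pick T7, T2, T4 costs 23; no covering selection beats 22.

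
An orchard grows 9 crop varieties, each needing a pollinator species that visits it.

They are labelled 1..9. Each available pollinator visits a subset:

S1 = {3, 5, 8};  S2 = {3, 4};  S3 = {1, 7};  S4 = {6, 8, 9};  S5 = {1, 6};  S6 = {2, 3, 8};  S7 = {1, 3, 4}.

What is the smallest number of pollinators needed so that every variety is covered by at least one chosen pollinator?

5

Take {S1, S3, S4, S6, S7}. Their union is {1, 2, 3, 4, 5, 6, 7, 8, 9}, which is all 9 varieties.
No 4 of the 7 pollinators cover everything (all 35 combinations miss at least one variety), so 5 is optimal.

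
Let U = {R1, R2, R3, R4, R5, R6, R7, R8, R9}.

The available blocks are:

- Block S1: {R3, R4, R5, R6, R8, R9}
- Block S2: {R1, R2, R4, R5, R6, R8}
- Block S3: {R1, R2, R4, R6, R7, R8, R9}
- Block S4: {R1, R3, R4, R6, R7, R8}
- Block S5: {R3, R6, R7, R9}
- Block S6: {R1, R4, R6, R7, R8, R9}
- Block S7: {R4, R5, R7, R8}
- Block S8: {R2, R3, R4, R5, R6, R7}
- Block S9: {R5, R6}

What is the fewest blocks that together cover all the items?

S3 and S8 cover everything between them: the union {R1, R2, R3, R4, R5, R6, R7, R8, R9} is all of U.
No single block has all 9 items (the largest, S3, has 7), so 2 is optimal.

2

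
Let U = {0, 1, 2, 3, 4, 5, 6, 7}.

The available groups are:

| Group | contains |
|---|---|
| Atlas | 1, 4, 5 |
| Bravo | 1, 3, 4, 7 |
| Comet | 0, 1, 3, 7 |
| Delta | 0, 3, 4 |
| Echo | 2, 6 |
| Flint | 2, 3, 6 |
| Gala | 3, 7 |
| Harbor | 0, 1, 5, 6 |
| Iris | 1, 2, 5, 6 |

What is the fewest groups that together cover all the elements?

Bravo and Delta and Iris together: Bravo ∪ Delta ∪ Iris = {0, 1, 2, 3, 4, 5, 6, 7} — every element is covered.
No 2 of the 9 groups cover everything (all 36 combinations miss at least one element), so 3 is optimal.

3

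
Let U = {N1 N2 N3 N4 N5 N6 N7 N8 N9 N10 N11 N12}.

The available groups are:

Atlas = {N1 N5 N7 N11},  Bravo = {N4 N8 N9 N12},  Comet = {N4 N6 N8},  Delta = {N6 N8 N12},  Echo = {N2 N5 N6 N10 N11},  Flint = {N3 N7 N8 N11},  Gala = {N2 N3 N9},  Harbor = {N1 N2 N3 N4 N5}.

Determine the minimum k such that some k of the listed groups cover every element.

Take {Atlas, Bravo, Echo, Flint}. Their union is {N1, N2, N3, N4, N5, N6, N7, N8, N9, N10, N11, N12}, which is all 12 elements.
No 3 of the 8 groups cover everything (all 56 combinations miss at least one element), so 4 is optimal.

4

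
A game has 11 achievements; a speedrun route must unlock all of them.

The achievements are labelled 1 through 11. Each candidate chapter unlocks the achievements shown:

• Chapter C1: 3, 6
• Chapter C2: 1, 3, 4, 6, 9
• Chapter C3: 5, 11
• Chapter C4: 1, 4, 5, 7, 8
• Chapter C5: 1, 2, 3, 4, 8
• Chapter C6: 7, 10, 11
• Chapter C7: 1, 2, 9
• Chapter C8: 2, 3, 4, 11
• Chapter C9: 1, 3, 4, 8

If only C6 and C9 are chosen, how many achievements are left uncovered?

4

Union of C6, C9 = {1, 3, 4, 7, 8, 10, 11}.
Not covered: 2, 5, 6, 9 — 4 achievements.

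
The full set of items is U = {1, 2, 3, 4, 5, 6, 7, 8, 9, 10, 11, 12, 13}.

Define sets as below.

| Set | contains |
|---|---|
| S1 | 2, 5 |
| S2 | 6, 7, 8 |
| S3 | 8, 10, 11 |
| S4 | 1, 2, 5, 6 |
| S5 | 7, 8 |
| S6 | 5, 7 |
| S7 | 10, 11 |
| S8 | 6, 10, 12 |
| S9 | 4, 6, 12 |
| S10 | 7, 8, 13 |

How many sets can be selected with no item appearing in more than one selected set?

4

S1, S7, S9, S10 are pairwise disjoint (S1={2,5}; S7={10,11}; S9={4,6,12}; S10={7,8,13}).
Every remaining set overlaps one of these, and no 5 of the listed sets are pairwise disjoint, so 4 is the maximum.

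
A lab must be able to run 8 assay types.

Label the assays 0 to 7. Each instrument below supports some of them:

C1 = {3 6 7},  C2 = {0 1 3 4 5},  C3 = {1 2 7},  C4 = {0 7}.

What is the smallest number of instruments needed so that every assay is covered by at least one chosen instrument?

Take {C1, C2, C3}. Their union is {0, 1, 2, 3, 4, 5, 6, 7}, which is all 8 assays.
Only C3 contains 2, so C3 is forced; the remaining 5 assays need at least 2 more instruments (each remaining instrument adds at most 4) — so at least 3 instruments are needed, and 3 is optimal.

3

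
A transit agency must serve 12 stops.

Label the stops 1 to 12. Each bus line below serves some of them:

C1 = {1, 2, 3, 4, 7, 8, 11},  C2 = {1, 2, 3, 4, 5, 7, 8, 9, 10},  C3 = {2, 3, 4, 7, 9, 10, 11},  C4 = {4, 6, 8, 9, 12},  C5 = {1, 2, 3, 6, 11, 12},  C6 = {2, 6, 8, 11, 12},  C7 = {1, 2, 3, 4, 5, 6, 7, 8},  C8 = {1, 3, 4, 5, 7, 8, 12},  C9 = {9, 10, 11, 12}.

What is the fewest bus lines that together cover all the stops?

2

C2 and C6 together: C2 ∪ C6 = {1, 2, 3, 4, 5, 6, 7, 8, 9, 10, 11, 12} — every stop is covered.
No single bus line has all 12 stops (the largest, C2, has 9), so 2 is optimal.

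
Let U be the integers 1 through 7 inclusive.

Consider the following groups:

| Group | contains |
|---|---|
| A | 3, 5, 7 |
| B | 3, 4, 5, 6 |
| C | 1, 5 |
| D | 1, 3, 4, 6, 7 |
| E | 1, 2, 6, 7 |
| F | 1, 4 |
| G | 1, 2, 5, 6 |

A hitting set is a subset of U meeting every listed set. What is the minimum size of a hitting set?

The 2 points {1, 3} hit every group.
The groups A, F are pairwise disjoint, so any hitting set needs a separate point for each — at least 2. Hence 2 is optimal.

2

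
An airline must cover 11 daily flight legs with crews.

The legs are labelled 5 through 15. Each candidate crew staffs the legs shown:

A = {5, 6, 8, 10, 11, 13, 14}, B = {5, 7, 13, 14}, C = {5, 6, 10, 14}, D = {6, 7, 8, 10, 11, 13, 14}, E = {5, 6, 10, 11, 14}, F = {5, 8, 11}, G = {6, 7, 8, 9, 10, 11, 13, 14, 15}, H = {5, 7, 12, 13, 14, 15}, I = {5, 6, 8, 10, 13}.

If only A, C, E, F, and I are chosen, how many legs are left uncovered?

Union of A, C, E, F, I = {5, 6, 8, 10, 11, 13, 14}.
Not covered: 7, 9, 12, 15 — 4 legs.

4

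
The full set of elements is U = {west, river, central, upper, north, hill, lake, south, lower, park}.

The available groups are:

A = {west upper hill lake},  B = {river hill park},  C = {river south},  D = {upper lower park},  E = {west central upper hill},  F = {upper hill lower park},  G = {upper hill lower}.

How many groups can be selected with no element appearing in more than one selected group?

A, C are pairwise disjoint (A={west,upper,hill,lake}; C={river,south}).
Every remaining group overlaps one of these, and no 3 of the listed groups are pairwise disjoint, so 2 is the maximum.

2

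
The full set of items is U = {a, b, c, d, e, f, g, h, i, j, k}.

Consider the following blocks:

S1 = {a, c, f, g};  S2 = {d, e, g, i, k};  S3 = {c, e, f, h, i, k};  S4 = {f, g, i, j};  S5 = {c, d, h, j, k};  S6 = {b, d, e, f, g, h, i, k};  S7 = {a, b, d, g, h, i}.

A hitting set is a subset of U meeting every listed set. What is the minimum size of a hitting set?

The 2 items {c, g} hit every block.
No single item lies in every block, so at least 2 are needed and 2 is optimal.

2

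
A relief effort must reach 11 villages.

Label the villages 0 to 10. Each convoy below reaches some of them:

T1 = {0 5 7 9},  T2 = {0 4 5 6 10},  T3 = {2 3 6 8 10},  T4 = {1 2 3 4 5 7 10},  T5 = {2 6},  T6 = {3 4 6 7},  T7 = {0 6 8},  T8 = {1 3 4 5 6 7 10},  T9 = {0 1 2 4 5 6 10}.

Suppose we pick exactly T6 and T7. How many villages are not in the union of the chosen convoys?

Union of T6, T7 = {0, 3, 4, 6, 7, 8}.
Not covered: 1, 2, 5, 9, 10 — 5 villages.

5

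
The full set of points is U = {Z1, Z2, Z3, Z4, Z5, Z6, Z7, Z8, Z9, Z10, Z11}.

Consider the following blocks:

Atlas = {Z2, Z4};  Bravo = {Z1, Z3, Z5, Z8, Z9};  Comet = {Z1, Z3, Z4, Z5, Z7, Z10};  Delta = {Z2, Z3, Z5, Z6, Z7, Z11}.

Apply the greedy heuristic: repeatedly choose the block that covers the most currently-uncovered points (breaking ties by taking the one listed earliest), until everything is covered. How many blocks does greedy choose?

3

Greedy: pick Comet (covers 6 new) → pick Delta (covers 3 new) → pick Bravo (covers 2 new). Total picks: 3.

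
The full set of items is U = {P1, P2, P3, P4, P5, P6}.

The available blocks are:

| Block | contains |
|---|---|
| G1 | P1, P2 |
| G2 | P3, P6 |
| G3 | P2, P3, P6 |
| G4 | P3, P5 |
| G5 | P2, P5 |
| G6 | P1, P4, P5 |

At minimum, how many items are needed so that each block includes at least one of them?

3

The 3 items {P2, P5, P6} hit every block.
No choice of 2 items meets every block, so 3 is the minimum.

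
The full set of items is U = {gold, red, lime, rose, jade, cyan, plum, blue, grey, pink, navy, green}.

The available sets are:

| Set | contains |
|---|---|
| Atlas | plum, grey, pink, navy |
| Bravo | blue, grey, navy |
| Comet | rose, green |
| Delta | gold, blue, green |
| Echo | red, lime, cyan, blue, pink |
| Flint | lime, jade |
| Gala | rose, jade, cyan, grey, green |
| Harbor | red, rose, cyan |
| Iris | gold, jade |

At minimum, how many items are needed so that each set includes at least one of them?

The 4 items {gold, lime, rose, navy} hit every set.
The sets Atlas, Delta, Flint, Harbor are pairwise disjoint, so any hitting set needs a separate item for each — at least 4. Hence 4 is optimal.

4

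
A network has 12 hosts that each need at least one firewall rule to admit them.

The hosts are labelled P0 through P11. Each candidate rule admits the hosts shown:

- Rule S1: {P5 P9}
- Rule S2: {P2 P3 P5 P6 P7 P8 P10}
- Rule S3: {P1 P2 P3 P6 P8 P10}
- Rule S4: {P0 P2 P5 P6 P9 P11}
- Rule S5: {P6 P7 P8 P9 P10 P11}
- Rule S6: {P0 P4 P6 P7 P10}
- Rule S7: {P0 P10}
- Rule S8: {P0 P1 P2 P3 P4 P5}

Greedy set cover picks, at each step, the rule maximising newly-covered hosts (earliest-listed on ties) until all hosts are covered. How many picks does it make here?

Greedy: pick S2 (covers 7 new) → pick S4 (covers 3 new) → pick S8 (covers 2 new). Total picks: 3.
(The true minimum cover uses only 2 rules, so greedy is not optimal here.)

3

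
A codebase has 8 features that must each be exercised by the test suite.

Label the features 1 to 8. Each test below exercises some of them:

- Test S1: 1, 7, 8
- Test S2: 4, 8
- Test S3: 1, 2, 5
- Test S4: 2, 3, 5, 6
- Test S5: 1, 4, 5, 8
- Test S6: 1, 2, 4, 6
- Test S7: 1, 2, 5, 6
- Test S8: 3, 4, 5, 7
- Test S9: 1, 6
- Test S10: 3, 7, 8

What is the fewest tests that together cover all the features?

Take {S2, S6, S8}. Their union is {1, 2, 3, 4, 5, 6, 7, 8}, which is all 8 features.
No 2 of the 10 tests cover everything (all 45 combinations miss at least one feature), so 3 is optimal.

3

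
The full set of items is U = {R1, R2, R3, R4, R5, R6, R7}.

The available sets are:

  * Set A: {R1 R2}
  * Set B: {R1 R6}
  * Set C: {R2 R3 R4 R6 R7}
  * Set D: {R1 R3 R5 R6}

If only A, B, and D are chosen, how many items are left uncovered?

Union of A, B, D = {R1, R2, R3, R5, R6}.
Not covered: R4, R7 — 2 items.

2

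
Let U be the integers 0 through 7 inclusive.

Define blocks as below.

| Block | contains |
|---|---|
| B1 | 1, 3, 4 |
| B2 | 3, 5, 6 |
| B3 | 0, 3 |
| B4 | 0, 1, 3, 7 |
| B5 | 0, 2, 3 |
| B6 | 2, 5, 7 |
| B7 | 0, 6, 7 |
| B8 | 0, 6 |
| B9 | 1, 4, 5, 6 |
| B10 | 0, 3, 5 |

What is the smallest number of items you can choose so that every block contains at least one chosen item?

Take H = {2, 3, 6}. Each listed block contains at least one of these, so H is a hitting set of size 3.
The blocks B1, B6, B8 are pairwise disjoint, so any hitting set needs a separate item for each — at least 3. Hence 3 is optimal.

3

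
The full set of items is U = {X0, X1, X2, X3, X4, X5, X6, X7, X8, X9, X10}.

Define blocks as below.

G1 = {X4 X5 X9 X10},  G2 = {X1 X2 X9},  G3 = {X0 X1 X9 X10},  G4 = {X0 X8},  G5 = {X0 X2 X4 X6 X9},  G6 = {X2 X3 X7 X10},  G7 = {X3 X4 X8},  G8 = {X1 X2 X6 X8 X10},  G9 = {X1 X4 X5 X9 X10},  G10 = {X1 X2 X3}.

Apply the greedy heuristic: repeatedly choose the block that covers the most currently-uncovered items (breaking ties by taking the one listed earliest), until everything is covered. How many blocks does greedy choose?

Greedy: pick G5 (covers 5 new) → pick G6 (covers 3 new) → pick G8 (covers 2 new) → pick G1 (covers 1 new). Total picks: 4.

4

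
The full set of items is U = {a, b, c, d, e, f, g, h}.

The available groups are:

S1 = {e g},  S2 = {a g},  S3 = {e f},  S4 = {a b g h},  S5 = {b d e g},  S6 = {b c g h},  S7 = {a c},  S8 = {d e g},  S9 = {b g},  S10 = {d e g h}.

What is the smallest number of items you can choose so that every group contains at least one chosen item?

3

The 3 items {c, e, g} hit every group.
The groups S3, S7, S9 are pairwise disjoint, so any hitting set needs a separate item for each — at least 3. Hence 3 is optimal.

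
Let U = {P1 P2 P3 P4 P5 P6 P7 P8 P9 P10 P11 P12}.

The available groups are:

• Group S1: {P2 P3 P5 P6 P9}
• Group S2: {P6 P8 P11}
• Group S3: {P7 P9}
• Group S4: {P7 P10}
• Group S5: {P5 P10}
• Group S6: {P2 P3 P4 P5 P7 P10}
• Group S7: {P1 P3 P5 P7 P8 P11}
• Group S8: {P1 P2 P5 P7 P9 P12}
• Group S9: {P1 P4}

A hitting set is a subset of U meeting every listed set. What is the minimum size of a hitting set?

4

H = {P1, P5, P6, P7} meets every group (each contains at least one member of H), and |H| = 4.
The groups S2, S3, S5, S9 are pairwise disjoint, so any hitting set needs a separate item for each — at least 4. Hence 4 is optimal.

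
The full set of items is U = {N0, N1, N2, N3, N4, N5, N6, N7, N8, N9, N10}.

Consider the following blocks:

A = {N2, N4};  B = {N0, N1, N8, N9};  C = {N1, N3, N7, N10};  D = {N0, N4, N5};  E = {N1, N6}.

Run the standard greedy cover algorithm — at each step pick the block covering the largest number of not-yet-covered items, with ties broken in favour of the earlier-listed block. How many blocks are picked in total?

5

Greedy: pick B (covers 4 new) → pick C (covers 3 new) → pick A (covers 2 new) → pick D (covers 1 new) → pick E (covers 1 new). Total picks: 5.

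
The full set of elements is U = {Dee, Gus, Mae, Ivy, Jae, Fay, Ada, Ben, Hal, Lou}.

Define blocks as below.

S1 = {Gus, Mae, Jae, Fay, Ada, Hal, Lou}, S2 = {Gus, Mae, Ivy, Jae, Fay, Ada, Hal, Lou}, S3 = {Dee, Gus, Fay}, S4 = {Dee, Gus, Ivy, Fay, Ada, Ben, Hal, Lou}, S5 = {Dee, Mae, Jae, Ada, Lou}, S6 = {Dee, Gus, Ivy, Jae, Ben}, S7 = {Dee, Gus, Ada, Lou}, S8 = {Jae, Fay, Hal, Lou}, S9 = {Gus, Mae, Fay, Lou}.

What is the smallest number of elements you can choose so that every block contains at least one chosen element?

Take H = {Dee, Fay}. Each listed block contains at least one of these, so H is a hitting set of size 2.
No single element lies in every block, so at least 2 are needed and 2 is optimal.

2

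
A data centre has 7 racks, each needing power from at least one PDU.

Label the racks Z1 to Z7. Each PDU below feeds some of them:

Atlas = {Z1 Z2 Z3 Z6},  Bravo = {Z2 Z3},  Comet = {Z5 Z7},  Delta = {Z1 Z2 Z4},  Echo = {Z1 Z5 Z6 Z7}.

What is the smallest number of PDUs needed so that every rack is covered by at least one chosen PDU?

3

Atlas and Comet and Delta together: Atlas ∪ Comet ∪ Delta = {Z1, Z2, Z3, Z4, Z5, Z6, Z7} — every rack is covered.
Only Delta contains Z4, so Delta is forced; the remaining 4 racks need at least 2 more PDUs (each remaining PDU adds at most 3) — so at least 3 PDUs are needed, and 3 is optimal.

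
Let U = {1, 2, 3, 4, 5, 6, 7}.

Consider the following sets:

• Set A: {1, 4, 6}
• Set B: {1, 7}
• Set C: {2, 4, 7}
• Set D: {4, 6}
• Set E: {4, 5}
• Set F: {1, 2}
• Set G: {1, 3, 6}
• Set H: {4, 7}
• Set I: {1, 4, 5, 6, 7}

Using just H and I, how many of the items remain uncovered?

2

Union of H, I = {1, 4, 5, 6, 7}.
Not covered: 2, 3 — 2 items.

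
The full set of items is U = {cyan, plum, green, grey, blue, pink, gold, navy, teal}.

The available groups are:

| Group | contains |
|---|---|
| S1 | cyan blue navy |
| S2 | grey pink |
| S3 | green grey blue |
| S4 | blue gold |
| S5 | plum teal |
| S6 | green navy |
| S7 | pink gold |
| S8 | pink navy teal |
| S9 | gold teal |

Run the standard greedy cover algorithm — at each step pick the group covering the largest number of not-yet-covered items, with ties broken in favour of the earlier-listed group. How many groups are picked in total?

Greedy: pick S1 (covers 3 new) → pick S2 (covers 2 new) → pick S5 (covers 2 new) → pick S3 (covers 1 new) → pick S4 (covers 1 new). Total picks: 5.
(The true minimum cover uses only 4 groups, so greedy is not optimal here.)

5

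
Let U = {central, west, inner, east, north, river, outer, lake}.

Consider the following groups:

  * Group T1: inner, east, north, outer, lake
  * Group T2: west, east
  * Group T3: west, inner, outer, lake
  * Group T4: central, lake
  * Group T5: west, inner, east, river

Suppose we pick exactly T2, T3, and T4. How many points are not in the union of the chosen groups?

Union of T2, T3, T4 = {central, west, inner, east, outer, lake}.
Not covered: north, river — 2 points.

2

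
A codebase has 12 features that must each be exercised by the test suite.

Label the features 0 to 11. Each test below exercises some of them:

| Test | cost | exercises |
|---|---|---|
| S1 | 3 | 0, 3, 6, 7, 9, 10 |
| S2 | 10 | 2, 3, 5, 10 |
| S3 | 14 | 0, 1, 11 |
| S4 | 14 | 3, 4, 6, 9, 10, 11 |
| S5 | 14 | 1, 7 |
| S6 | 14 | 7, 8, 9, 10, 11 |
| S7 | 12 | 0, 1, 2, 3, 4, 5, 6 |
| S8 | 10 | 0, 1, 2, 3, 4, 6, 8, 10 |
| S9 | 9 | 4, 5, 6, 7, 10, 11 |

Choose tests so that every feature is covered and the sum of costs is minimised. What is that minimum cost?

S1, S8, S9 together cover every feature (S1 ∪ S8 ∪ S9 = {0, 1, 2, 3, 4, 5, 6, 7, 8, 9, 10, 11}); total cost 3 + 10 + 9 = 22.
No covering selection has total cost below 22.

22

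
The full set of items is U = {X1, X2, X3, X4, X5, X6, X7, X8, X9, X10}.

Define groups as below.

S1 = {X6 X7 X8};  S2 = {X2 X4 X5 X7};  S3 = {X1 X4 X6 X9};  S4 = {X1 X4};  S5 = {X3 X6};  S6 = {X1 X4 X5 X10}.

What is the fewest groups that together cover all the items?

S1, S2, S3, S5, and S6 cover everything between them: the union {X1, X2, X3, X4, X5, X6, X7, X8, X9, X10} is all of U.
No 4 of the 6 groups cover everything (all 15 combinations miss at least one item), so 5 is optimal.

5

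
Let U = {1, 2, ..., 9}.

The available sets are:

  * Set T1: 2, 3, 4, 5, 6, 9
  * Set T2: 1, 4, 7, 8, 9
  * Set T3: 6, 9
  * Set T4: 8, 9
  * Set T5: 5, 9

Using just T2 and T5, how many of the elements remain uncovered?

3

Union of T2, T5 = {1, 4, 5, 7, 8, 9}.
Not covered: 2, 3, 6 — 3 elements.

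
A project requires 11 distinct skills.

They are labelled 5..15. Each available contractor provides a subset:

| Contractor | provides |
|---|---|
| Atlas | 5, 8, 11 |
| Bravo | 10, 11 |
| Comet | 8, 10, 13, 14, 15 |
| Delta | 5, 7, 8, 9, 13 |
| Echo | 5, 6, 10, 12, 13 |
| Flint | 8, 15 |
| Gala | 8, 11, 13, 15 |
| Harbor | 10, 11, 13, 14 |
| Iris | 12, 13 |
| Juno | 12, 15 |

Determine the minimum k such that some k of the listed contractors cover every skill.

4

Comet and Delta and Echo and Harbor together: Comet ∪ Delta ∪ Echo ∪ Harbor = {5, 6, 7, 8, 9, 10, 11, 12, 13, 14, 15} — every skill is covered.
No 3 of the 10 contractors cover everything (all 120 combinations miss at least one skill), so 4 is optimal.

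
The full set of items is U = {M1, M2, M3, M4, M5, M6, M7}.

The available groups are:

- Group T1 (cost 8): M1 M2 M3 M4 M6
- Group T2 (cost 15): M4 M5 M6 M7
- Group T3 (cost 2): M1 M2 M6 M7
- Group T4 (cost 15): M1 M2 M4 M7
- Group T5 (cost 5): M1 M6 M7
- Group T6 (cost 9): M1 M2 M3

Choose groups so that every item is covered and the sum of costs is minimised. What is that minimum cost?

23

T1, T2 together cover every item (T1 ∪ T2 = {M1, M2, M3, M4, M5, M6, M7}); total cost 8 + 15 = 23.
The greedy pick T3, T1, T2 costs 25; no covering selection beats 23.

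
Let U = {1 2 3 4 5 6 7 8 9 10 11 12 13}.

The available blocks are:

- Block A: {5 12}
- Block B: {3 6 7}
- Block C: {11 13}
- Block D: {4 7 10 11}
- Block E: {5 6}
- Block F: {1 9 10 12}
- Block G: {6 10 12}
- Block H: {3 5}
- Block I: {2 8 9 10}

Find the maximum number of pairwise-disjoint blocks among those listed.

4

A, B, C, I are pairwise disjoint (A={5,12}; B={3,6,7}; C={11,13}; I={2,8,9,10}).
Every remaining block overlaps one of these, and no 5 of the listed blocks are pairwise disjoint, so 4 is the maximum.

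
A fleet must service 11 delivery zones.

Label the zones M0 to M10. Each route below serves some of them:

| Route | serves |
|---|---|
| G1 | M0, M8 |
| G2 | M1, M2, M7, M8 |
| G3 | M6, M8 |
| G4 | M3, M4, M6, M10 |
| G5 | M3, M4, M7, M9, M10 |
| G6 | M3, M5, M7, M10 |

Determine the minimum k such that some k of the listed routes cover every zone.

Take {G1, G2, G3, G5, G6}. Their union is {M0, M1, M2, M3, M4, M5, M6, M7, M8, M9, M10}, which is all 11 zones.
No 4 of the 6 routes cover everything (all 15 combinations miss at least one zone), so 5 is optimal.

5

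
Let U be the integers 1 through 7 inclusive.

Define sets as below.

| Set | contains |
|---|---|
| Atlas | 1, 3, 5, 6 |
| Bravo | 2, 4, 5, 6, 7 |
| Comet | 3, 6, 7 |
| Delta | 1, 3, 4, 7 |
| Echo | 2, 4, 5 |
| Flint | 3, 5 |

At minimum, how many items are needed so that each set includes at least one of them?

Take H = {2, 3}. Each listed set contains at least one of these, so H is a hitting set of size 2.
The sets Comet, Echo are pairwise disjoint, so any hitting set needs a separate item for each — at least 2. Hence 2 is optimal.

2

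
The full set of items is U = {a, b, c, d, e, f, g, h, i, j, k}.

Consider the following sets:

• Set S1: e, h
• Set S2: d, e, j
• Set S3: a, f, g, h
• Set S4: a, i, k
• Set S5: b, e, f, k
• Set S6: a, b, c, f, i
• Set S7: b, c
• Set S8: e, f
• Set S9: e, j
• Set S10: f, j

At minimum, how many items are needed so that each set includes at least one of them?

Take T = {a, c, e, f}. Each listed set contains at least one of these, so T is a hitting set of size 4.
The sets S1, S4, S7, S10 are pairwise disjoint, so any hitting set needs a separate item for each — at least 4. Hence 4 is optimal.

4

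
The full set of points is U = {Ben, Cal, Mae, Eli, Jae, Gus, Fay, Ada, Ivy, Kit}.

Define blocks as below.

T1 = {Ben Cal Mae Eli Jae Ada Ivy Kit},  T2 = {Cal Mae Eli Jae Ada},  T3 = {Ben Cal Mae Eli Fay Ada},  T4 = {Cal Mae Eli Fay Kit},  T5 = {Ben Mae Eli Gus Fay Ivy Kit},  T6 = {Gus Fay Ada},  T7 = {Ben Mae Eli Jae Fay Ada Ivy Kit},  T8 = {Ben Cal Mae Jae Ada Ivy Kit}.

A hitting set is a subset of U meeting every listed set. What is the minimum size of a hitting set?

2

Take H = {Fay, Ada}. Each listed block contains at least one of these, so H is a hitting set of size 2.
No single point lies in every block, so at least 2 are needed and 2 is optimal.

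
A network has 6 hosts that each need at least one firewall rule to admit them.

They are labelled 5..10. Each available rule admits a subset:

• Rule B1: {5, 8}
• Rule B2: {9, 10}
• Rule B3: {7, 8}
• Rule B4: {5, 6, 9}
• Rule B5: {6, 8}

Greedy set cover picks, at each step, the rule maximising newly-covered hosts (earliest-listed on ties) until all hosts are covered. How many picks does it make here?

Greedy: pick B4 (covers 3 new) → pick B3 (covers 2 new) → pick B2 (covers 1 new). Total picks: 3.

3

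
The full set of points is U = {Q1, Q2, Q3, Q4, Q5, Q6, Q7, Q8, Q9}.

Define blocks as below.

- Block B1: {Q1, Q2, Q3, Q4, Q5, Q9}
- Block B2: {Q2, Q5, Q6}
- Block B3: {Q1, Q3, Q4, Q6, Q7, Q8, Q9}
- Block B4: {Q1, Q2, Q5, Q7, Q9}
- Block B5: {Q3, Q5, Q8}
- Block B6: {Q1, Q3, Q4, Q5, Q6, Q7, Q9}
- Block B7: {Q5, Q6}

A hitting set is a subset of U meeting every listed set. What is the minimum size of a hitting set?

2

H = {Q4, Q5} meets every block (each contains at least one member of H), and |H| = 2.
No single point lies in every block, so at least 2 are needed and 2 is optimal.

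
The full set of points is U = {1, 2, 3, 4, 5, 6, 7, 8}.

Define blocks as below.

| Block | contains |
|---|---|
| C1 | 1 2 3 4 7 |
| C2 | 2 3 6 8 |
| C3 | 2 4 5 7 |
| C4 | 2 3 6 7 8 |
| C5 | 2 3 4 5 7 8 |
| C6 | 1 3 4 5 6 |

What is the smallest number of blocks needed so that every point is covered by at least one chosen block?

C5 and C6 together: C5 ∪ C6 = {1, 2, 3, 4, 5, 6, 7, 8} — every point is covered.
No single block has all 8 points (the largest, C5, has 6), so 2 is optimal.

2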